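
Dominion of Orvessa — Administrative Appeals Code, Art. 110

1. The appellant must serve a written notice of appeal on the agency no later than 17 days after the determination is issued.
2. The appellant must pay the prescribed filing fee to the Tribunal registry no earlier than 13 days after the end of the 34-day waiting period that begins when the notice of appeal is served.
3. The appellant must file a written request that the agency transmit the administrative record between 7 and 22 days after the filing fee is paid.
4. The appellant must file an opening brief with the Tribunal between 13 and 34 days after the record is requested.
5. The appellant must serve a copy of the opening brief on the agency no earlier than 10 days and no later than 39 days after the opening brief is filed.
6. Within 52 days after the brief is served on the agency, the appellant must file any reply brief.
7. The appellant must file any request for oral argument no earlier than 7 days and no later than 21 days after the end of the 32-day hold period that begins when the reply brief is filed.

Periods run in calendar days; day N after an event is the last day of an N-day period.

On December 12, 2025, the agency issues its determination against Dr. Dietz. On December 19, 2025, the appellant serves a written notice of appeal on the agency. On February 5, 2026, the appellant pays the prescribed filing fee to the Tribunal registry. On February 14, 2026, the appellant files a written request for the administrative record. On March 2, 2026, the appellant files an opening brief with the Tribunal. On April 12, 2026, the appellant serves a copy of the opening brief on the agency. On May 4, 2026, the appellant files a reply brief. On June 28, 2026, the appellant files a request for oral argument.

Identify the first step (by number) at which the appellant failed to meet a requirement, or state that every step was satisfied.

Step 1: 17 days after December 12, 2025 (when the determination is issued) is December 29, 2025; December 19, 2025 is within that limit.
Step 2: the earliest permitted date is 13 days after January 22, 2026 (end of the 34-day waiting period, which began when the notice of appeal is served on December 19, 2025), i.e. February 4, 2026; February 5, 2026 is on or after that date.
Step 3: the window is 7–22 days after February 5, 2026 (when the filing fee is paid), so February 12, 2026 through February 27, 2026; done February 14, 2026 — within the window.
Step 4: the window is 13–34 days after February 14, 2026 (when the record is requested), so February 27, 2026 through March 20, 2026; done March 2, 2026, which is between those dates.
Step 5: the window is 10–39 days after March 2, 2026 (when the opening brief is filed), so March 12, 2026 through April 10, 2026; April 12, 2026 is 2 days past the end of the window.
Later steps need not be reached.

Step 5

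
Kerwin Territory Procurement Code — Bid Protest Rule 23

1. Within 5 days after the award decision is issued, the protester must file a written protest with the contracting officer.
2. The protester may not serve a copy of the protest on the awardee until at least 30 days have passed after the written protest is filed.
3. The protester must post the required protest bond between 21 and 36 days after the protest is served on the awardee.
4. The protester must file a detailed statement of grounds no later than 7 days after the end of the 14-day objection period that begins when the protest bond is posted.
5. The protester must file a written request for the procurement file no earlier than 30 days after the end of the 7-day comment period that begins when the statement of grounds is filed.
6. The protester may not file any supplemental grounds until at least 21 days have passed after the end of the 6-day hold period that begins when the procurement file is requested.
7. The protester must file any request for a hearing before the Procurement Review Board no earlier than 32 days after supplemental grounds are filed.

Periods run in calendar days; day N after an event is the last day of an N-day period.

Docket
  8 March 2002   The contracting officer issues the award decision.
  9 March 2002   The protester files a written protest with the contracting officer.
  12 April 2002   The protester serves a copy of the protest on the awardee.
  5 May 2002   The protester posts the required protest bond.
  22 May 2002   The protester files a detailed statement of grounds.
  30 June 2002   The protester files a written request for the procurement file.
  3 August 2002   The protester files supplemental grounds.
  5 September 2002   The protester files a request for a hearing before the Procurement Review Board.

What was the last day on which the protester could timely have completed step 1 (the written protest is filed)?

13 March 2002

Step 1 runs from 8 March 2002, when the award decision is issued. 5 days after 8 March 2002 is 13 March 2002.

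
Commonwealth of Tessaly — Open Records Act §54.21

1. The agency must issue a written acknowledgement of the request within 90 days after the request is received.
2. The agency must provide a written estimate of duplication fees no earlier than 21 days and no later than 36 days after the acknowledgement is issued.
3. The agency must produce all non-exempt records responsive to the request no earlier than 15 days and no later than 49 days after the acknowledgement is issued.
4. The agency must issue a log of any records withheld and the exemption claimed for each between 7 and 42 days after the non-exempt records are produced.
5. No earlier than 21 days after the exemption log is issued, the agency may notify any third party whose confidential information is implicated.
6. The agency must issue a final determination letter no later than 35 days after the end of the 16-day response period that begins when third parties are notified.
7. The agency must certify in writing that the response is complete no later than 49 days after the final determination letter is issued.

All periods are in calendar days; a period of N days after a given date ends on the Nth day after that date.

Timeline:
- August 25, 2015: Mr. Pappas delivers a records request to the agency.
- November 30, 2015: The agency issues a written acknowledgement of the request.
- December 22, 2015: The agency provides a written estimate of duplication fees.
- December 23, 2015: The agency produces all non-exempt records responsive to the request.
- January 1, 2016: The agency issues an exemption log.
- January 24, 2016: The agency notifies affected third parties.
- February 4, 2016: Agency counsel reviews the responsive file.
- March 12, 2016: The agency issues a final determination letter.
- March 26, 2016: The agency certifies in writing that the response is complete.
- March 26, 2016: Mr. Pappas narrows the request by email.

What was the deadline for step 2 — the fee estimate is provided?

Step 2 runs from November 30, 2015, when the acknowledgement is issued. The window is 21–36 days after November 30, 2015; it closes on January 5, 2016.

January 5, 2016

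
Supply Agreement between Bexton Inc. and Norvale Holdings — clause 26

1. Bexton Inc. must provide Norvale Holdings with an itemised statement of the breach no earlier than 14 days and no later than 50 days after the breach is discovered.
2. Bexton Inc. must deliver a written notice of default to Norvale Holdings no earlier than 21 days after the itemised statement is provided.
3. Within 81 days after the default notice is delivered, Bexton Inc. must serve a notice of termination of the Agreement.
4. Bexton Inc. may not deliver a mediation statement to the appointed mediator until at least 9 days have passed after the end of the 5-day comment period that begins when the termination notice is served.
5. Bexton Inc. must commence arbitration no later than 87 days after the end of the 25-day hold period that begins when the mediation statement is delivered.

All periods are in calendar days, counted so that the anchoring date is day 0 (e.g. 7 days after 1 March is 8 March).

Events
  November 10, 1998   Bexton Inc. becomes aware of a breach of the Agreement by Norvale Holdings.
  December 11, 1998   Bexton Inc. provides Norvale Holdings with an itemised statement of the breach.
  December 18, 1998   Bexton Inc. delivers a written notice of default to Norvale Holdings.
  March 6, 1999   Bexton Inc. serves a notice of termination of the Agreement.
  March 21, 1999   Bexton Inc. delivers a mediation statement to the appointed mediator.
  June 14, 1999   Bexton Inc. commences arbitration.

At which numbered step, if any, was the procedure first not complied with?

Step 1 — 14 and 50 days from November 10, 1998 (when the breach is discovered) are November 24, 1998 and December 30, 1998 respectively; done December 11, 1998, which is between those dates.
Step 2 — must wait 21 days from December 11, 1998 (when the itemised statement is provided), so not before January 1, 1999; acted on December 18, 1998, 14 days prematurely.

Step 2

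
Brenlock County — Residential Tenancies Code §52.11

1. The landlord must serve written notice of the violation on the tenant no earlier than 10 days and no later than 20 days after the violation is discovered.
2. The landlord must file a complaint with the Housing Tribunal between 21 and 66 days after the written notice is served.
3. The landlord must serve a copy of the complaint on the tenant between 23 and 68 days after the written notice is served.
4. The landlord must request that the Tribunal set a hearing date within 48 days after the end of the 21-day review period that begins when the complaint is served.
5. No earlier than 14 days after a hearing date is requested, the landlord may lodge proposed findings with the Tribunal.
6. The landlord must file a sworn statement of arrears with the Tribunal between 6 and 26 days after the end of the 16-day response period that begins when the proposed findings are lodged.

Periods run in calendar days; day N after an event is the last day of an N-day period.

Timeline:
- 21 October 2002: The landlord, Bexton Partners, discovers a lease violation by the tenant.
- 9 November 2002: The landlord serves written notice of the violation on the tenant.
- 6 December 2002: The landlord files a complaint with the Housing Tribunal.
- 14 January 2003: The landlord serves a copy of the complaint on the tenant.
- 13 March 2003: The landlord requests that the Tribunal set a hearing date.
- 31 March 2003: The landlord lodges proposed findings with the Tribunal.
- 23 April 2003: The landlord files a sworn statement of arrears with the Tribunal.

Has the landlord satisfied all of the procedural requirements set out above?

Step 1: the window is 10–20 days after 21 October 2002 (when the violation is discovered), so 31 October 2002 through 10 November 2002; done 9 November 2002 — within the window.
Step 2: the window is 21–66 days after 9 November 2002 (when the written notice is served), so 30 November 2002 through 14 January 2003; done 6 December 2002 — within the window.
Step 3: the window is 23–68 days after 9 November 2002 (when the written notice is served), so 2 December 2002 through 16 January 2003; 14 January 2003 falls inside that range.
Step 4: 48 days after 4 February 2003 (end of the 21-day review period, which began when the complaint is served on 14 January 2003) is 24 March 2003; 13 March 2003 is within that limit.
Step 5: the earliest permitted date is 14 days after 13 March 2003 (when a hearing date is requested), i.e. 27 March 2003; 31 March 2003 is on or after that date.
Step 6: the window is 6–26 days after 16 April 2003 (end of the 16-day response period, which began when the proposed findings are lodged on 31 March 2003), so 22 April 2003 through 12 May 2003; done 23 April 2003 — within the window.

Yes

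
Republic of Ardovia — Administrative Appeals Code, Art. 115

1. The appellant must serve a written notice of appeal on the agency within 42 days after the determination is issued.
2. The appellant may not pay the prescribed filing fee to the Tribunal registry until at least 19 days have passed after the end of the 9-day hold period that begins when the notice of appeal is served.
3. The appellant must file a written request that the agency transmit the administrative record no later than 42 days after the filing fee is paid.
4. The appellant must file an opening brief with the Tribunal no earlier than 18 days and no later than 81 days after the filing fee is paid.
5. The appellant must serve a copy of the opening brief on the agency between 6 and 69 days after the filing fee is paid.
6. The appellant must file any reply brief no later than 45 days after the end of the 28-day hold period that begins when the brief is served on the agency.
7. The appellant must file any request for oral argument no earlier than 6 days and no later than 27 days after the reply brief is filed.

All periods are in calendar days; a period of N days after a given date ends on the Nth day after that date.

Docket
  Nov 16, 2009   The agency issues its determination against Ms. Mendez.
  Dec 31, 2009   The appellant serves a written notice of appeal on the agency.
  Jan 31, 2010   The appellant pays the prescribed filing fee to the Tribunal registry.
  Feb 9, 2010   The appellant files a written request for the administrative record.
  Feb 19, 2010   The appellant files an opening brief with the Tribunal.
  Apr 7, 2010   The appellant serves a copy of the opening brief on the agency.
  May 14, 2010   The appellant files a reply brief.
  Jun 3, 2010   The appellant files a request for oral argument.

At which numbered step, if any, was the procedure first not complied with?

Step 1

(1) due by Nov 16, 2009 + 42 days = Dec 28, 2009; done Dec 31, 2009 — 3 days late.
Later steps need not be reached.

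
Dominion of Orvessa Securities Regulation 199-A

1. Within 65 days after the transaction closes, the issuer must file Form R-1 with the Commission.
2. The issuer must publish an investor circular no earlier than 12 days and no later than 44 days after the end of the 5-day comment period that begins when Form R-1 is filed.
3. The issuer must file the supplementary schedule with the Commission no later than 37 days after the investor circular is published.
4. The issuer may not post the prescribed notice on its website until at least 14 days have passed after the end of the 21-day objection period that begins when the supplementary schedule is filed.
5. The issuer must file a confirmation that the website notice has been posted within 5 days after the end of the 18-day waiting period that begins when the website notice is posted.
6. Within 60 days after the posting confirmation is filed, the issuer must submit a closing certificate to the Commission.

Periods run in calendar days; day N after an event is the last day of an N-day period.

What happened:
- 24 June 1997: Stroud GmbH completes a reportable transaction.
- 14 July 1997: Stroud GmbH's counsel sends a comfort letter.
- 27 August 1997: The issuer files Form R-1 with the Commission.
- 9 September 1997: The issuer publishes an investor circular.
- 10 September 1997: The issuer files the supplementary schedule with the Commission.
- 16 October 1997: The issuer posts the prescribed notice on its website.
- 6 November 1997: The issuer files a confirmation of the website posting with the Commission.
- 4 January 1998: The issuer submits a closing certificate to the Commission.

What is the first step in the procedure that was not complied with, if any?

(1) due by 24 June 1997 + 65 days = 28 August 1997; 27 August 1997 is within that limit.
(2) the permitted window runs from 1 September 1997 + 12 = 13 September 1997 to 1 September 1997 + 44 = 15 October 1997; 9 September 1997 is 4 days too early.

Step 2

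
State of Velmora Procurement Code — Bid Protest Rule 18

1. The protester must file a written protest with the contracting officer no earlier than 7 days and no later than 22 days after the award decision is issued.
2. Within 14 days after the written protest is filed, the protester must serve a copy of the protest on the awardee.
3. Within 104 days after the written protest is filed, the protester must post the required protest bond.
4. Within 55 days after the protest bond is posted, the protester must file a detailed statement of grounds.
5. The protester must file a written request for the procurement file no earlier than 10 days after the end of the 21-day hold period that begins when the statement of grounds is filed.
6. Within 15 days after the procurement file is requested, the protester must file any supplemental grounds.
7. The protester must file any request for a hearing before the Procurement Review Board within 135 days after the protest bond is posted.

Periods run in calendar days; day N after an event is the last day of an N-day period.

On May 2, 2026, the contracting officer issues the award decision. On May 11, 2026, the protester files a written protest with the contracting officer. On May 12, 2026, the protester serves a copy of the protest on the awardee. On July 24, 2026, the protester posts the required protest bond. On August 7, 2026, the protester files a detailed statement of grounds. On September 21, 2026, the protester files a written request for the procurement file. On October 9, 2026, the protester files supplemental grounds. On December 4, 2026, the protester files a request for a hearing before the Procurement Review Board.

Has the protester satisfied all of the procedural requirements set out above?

No

(1) the permitted window runs from May 2, 2026 + 7 = May 9, 2026 to May 2, 2026 + 22 = May 24, 2026; done May 11, 2026 — within the window.
(2) due by May 11, 2026 + 14 days = May 25, 2026; done May 12, 2026 — timely.
(3) due by May 11, 2026 + 104 days = August 23, 2026; July 24, 2026 is within that limit.
(4) due by July 24, 2026 + 55 days = September 17, 2026; August 7, 2026 is within that limit.
(5) permitted from August 28, 2026 + 10 days = September 7, 2026 onward; done September 21, 2026, after the minimum wait.
(6) due by September 21, 2026 + 15 days = October 6, 2026; October 9, 2026 misses that deadline by 3 days.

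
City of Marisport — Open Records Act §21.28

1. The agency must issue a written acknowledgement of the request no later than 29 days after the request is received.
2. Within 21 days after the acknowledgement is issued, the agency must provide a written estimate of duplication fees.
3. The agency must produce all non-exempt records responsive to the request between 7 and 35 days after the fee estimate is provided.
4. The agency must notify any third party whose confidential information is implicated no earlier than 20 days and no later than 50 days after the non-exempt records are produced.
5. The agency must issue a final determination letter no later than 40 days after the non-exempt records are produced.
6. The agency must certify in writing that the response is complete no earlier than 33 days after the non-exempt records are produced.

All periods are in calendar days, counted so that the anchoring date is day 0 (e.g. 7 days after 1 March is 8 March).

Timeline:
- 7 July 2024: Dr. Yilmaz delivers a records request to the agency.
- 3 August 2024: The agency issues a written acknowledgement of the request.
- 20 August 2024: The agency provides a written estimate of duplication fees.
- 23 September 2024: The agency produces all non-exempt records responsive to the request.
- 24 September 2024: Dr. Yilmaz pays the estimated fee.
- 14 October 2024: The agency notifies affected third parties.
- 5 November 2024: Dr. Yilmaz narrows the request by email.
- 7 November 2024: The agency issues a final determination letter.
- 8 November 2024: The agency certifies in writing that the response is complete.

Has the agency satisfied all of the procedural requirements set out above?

No

Step 1 — counting 29 days from 7 July 2024 (when the request is received) gives a deadline of 5 August 2024; completed 3 August 2024, before the deadline.
Step 2 — counting 21 days from 3 August 2024 (when the acknowledgement is issued) gives a deadline of 24 August 2024; done 20 August 2024 — timely.
Step 3 — 7 and 35 days from 20 August 2024 (when the fee estimate is provided) are 27 August 2024 and 24 September 2024 respectively; done 23 September 2024 — within the window.
Step 4 — 20 and 50 days from 23 September 2024 (when the non-exempt records are produced) are 13 October 2024 and 12 November 2024 respectively; done 14 October 2024 — within the window.
Step 5 — counting 40 days from 23 September 2024 (when the non-exempt records are produced) gives a deadline of 2 November 2024; done 7 November 2024 — 5 days late.
That is the first point of non-compliance.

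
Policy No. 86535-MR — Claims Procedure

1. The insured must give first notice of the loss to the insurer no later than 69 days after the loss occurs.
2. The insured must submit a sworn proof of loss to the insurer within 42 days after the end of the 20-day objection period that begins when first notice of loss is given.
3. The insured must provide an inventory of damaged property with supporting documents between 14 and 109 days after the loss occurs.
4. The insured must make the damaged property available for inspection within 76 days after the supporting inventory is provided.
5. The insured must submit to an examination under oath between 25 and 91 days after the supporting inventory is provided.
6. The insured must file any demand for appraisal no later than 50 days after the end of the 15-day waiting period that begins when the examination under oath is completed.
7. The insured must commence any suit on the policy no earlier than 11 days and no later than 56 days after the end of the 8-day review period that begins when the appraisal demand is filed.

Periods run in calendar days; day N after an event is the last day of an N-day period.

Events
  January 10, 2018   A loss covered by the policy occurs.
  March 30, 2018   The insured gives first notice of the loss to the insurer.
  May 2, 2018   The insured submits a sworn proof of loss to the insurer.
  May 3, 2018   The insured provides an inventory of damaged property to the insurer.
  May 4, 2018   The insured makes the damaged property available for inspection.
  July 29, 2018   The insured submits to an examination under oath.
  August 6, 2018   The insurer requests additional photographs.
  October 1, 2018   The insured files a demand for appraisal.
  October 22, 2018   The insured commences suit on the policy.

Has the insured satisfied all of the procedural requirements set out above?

Step 1: 69 days after January 10, 2018 (when the loss occurs) is March 20, 2018; not done until March 30, 2018, 10 days after the deadline.

No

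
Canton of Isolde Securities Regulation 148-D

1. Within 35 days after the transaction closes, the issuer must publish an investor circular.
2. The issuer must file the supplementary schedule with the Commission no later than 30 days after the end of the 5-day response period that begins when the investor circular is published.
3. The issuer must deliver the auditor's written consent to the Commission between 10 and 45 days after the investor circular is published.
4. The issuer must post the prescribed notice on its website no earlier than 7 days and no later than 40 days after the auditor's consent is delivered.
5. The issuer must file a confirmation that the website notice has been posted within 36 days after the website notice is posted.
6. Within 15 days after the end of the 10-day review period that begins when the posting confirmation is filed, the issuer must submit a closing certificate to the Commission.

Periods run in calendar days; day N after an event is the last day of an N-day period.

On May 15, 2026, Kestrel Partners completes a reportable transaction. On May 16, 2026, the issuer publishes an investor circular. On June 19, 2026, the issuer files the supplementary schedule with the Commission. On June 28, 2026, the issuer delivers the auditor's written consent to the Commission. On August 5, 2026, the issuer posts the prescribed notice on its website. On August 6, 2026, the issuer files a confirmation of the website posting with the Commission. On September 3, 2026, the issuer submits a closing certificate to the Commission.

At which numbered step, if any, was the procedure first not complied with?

(1) due by May 15, 2026 + 35 days = June 19, 2026; completed May 16, 2026, before the deadline.
(2) due by May 21, 2026 + 30 days = June 20, 2026; done June 19, 2026 — timely.
(3) the permitted window runs from May 16, 2026 + 10 = May 26, 2026 to May 16, 2026 + 45 = June 30, 2026; done June 28, 2026, which is between those dates.
(4) the permitted window runs from June 28, 2026 + 7 = July 5, 2026 to June 28, 2026 + 40 = August 7, 2026; August 5, 2026 falls inside that range.
(5) due by August 5, 2026 + 36 days = September 10, 2026; completed August 6, 2026, before the deadline.
(6) due by August 16, 2026 + 15 days = August 31, 2026; done September 3, 2026 — 3 days late.

Step 6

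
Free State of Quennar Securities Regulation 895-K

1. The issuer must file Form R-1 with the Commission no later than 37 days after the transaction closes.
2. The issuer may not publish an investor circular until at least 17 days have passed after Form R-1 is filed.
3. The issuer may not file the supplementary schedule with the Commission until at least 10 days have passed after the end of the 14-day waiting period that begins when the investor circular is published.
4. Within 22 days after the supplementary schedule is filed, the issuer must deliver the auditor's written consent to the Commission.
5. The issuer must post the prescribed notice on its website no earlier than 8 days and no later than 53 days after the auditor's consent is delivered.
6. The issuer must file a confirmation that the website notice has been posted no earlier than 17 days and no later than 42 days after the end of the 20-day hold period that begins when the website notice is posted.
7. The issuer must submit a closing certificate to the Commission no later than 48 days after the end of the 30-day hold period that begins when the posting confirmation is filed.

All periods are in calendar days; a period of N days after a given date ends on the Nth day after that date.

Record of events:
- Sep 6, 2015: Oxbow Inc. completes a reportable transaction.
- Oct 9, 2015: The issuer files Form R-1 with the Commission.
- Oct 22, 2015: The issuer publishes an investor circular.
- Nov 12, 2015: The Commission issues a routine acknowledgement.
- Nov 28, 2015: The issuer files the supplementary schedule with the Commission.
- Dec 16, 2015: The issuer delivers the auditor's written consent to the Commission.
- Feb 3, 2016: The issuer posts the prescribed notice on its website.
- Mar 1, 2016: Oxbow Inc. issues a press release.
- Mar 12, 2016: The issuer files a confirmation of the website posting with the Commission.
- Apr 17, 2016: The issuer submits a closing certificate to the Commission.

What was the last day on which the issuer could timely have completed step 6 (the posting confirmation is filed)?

The website notice is posted on Feb 3, 2016; the 20-day hold period therefore ends Feb 23, 2016, and step 6 runs from that date. The window is 17–42 days after Feb 23, 2016; it closes on Apr 5, 2016.

Apr 5, 2016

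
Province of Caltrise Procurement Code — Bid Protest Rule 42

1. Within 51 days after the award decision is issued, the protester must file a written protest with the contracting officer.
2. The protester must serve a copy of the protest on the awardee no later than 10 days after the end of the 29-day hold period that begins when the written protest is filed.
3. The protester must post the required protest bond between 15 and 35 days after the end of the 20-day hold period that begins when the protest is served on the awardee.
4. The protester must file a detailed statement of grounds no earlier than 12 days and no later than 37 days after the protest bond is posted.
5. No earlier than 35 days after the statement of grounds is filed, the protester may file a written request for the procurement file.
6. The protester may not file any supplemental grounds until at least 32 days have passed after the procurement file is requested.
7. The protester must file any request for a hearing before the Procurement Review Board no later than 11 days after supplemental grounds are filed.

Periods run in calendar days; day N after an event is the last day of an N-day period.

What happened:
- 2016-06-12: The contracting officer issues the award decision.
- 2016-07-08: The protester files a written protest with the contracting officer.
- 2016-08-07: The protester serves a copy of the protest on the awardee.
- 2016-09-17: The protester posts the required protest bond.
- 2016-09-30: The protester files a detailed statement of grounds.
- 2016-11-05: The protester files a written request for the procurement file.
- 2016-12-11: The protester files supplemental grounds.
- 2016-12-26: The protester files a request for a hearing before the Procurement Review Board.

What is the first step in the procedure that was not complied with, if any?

(1) due by 2016-06-12 + 51 days = 2016-08-02; done 2016-07-08 — timely.
(2) due by 2016-08-06 + 10 days = 2016-08-16; done 2016-08-07 — timely.
(3) the permitted window runs from 2016-08-27 + 15 = 2016-09-11 to 2016-08-27 + 35 = 2016-10-01; 2016-09-17 falls inside that range.
(4) the permitted window runs from 2016-09-17 + 12 = 2016-09-29 to 2016-09-17 + 37 = 2016-10-24; 2016-09-30 falls inside that range.
(5) permitted from 2016-09-30 + 35 days = 2016-11-04 onward; done 2016-11-05 — permitted.
(6) permitted from 2016-11-05 + 32 days = 2016-12-07 onward; done 2016-12-11, after the minimum wait.
(7) due by 2016-12-11 + 11 days = 2016-12-22; 2016-12-26 misses that deadline by 4 days.

Step 7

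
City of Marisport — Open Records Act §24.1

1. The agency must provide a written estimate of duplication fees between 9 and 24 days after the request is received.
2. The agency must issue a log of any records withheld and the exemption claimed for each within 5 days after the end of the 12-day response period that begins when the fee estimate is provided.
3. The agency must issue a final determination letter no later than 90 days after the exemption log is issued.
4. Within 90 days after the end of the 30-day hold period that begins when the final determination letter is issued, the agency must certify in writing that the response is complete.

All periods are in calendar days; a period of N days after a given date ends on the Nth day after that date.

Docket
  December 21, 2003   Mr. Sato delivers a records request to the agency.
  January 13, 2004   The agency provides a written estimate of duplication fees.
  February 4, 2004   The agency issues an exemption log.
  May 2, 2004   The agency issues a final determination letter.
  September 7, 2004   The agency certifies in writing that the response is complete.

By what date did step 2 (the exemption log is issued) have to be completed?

The fee estimate is provided on January 13, 2004; the 12-day response period therefore ends January 25, 2004, and step 2 runs from that date. 5 days after January 25, 2004 is January 30, 2004.

January 30, 2004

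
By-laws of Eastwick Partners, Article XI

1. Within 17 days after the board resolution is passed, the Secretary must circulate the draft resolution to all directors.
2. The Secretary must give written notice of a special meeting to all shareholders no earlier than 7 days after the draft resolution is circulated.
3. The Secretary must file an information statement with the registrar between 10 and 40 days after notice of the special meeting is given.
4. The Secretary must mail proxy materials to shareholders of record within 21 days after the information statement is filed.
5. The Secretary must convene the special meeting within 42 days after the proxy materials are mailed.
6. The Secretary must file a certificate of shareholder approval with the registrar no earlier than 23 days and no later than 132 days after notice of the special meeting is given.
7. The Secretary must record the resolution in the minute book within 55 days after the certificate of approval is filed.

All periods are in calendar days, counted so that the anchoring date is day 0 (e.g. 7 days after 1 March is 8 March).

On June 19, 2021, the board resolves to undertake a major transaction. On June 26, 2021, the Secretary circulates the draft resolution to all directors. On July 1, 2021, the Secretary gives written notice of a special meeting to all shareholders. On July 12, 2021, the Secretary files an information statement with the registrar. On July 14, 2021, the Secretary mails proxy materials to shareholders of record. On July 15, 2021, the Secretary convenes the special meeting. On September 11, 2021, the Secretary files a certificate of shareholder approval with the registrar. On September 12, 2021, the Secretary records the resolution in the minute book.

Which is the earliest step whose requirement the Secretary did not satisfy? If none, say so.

Step 2

Step 1: 17 days after June 19, 2021 (when the board resolution is passed) is July 6, 2021; June 26, 2021 is within that limit.
Step 2: the earliest permitted date is 7 days after June 26, 2021 (when the draft resolution is circulated), i.e. July 3, 2021; acted on July 1, 2021, 2 days prematurely.
No need to go further; step 2 was not satisfied.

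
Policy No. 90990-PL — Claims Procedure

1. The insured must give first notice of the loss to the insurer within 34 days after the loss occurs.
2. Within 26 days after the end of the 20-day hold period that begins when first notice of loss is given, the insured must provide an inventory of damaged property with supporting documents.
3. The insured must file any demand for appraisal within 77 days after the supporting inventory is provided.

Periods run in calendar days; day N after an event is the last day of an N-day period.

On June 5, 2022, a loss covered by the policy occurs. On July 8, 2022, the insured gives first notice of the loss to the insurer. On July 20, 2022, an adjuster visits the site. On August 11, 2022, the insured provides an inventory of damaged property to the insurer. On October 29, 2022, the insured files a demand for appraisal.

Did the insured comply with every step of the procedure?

Step 1: 34 days after June 5, 2022 (when the loss occurs) is July 9, 2022; done July 8, 2022 — timely.
Step 2: 26 days after July 28, 2022 (end of the 20-day hold period, which began when first notice of loss is given on July 8, 2022) is August 23, 2022; August 11, 2022 is within that limit.
Step 3: 77 days after August 11, 2022 (when the supporting inventory is provided) is October 27, 2022; not done until October 29, 2022, 2 days after the deadline.
The procedure was therefore not followed at step 3.

No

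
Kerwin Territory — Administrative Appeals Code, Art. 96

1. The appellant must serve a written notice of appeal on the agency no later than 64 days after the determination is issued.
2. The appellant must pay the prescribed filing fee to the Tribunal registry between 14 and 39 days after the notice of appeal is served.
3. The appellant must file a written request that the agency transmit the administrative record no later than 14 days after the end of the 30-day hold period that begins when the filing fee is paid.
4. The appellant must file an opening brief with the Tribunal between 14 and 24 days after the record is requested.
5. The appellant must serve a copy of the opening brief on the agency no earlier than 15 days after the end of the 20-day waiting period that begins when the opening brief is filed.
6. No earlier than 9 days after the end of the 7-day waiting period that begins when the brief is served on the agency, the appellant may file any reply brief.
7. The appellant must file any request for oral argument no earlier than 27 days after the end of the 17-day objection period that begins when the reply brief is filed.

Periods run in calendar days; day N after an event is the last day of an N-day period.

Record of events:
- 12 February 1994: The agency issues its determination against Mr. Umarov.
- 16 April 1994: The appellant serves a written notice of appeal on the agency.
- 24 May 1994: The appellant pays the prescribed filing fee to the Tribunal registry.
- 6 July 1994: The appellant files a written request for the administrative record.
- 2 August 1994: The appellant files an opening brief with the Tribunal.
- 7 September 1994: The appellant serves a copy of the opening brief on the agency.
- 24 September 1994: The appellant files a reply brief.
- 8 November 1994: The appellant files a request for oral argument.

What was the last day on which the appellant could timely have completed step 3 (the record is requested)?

7 July 1994

The filing fee is paid on 24 May 1994; the 30-day hold period therefore ends 23 June 1994, and step 3 runs from that date. 14 days after 23 June 1994 is 7 July 1994.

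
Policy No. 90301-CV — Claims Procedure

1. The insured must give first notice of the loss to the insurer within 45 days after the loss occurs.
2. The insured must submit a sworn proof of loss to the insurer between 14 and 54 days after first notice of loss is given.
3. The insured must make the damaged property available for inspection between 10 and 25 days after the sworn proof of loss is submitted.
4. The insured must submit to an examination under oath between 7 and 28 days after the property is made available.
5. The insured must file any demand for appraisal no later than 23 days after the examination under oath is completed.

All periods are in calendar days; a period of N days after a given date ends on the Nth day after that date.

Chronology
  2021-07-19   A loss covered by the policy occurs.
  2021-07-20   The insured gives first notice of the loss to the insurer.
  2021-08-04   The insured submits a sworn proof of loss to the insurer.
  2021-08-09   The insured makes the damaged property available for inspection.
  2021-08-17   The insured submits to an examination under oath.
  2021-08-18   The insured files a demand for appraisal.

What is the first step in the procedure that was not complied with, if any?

(1) due by 2021-07-19 + 45 days = 2021-09-02; completed 2021-07-20, before the deadline.
(2) the permitted window runs from 2021-07-20 + 14 = 2021-08-03 to 2021-07-20 + 54 = 2021-09-12; 2021-08-04 falls inside that range.
(3) the permitted window runs from 2021-08-04 + 10 = 2021-08-14 to 2021-08-04 + 25 = 2021-08-29; 2021-08-09 is 5 days too early.

Step 3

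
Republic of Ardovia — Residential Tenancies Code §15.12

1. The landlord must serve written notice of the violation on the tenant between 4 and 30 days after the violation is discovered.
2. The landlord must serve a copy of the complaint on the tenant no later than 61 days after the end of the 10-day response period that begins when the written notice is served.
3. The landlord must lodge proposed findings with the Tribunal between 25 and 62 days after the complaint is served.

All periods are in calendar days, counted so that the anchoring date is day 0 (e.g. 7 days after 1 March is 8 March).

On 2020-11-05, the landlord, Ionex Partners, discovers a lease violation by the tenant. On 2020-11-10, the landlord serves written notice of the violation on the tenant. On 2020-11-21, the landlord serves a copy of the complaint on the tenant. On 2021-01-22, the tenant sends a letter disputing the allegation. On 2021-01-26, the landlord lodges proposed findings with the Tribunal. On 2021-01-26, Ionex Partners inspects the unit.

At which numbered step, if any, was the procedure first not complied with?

Step 3

(1) the permitted window runs from 2020-11-05 + 4 = 2020-11-09 to 2020-11-05 + 30 = 2020-12-05; 2020-11-10 falls inside that range.
(2) due by 2020-11-20 + 61 days = 2021-01-20; completed 2020-11-21, before the deadline.
(3) the permitted window runs from 2020-11-21 + 25 = 2020-12-16 to 2020-11-21 + 62 = 2021-01-22; 2021-01-26 is 4 days past the end of the window.
That is the first point of non-compliance.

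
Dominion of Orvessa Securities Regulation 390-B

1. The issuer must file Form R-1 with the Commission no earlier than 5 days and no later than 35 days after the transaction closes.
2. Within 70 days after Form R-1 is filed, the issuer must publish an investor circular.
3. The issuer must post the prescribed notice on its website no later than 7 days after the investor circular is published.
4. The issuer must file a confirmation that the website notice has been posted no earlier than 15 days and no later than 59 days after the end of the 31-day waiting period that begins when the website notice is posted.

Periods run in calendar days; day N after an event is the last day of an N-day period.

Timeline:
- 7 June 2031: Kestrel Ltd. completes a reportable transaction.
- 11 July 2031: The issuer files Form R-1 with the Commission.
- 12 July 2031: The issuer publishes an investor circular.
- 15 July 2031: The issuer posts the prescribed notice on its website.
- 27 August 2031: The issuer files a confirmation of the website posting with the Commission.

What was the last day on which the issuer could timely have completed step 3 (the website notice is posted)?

Step 3 runs from 12 July 2031, when the investor circular is published. 7 days after 12 July 2031 is 19 July 2031.

19 July 2031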